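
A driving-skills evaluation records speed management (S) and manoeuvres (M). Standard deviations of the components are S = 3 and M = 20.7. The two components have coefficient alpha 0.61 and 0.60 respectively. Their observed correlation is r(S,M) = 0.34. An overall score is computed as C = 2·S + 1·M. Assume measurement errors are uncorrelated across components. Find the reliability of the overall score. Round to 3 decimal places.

Var(C) = 2²·3² + 20.7² + 2·[2·3·20.7·0.34] = 464.49 + 84.456 = 548.946.
Because errors are independent across components, Cov(Tᵢ,Tⱼ) = Cov(Xᵢ,Xⱼ); the off-diagonal part of the true-score variance is the same as above.
True-score variance = [2²·3²·0.61 + 20.7²·0.60] + 84.456 = 279.054 + 84.456 = 363.51.
Reliability = 363.51 / 548.946 = 0.662.

0.662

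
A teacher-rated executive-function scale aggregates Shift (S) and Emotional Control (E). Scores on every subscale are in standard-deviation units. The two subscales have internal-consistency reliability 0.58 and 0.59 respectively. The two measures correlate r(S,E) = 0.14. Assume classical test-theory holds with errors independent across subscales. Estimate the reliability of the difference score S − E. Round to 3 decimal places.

0.517

Var(S−E) = 1 + 1 − 2·0.14 = 2 − 0.28 = 1.72.
With uncorrelated errors the cross-covariances are all true-score covariance, so they carry over unchanged; only the diagonal terms shrink to ρᵢσᵢ².
True-score variance = [0.58 + 0.59] − 0.28 = 1.17 − 0.28 = 0.89.
Reliability = 0.89 / 1.72 = 0.517.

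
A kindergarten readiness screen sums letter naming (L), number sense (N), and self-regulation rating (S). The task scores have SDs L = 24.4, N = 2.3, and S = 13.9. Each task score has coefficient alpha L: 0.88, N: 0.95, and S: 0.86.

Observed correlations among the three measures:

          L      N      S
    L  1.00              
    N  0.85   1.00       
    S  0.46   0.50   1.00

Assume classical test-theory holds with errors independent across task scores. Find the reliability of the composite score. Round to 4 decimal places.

Var(L+N+S) = 24.4² + 2.3² + 13.9² + 2·[24.4·2.3·0.85 + 24.4·13.9·0.46 + 2.3·13.9·0.50] = 793.86 + 439.401 = 1233.26.
Because errors are independent across components, Cov(Tᵢ,Tⱼ) = Cov(Xᵢ,Xⱼ); the off-diagonal part of the true-score variance is the same as above.
True-score variance = [24.4²·0.88 + 2.3²·0.95 + 13.9²·0.86] + 439.401 = 695.103 + 439.401 = 1134.5.
Reliability = 1134.5 / 1233.26 = 0.9199.

0.9199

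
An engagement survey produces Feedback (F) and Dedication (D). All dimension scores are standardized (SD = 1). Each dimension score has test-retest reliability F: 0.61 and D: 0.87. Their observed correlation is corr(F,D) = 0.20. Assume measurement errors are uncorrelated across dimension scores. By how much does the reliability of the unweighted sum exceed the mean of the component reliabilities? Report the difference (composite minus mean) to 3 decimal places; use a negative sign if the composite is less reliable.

0.043

Var(sum) = 2 + 0.4 = 2.4; true-score variance = 1.48 + 0.4 = 1.88; composite reliability = 0.7833.
Mean component reliability = 0.7400.
Difference = 0.7833 − 0.7400 = 0.043.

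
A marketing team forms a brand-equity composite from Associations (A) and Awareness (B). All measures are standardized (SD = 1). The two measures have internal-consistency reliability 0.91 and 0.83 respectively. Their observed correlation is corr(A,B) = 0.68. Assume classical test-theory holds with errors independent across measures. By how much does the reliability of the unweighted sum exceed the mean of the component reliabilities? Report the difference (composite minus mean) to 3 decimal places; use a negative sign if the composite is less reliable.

Var(sum) = 2 + 1.36 = 3.36; true-score variance = 1.74 + 1.36 = 3.1; composite reliability = 0.9226.
Mean component reliability = 0.8700.
Difference = 0.9226 − 0.8700 = 0.053.

0.053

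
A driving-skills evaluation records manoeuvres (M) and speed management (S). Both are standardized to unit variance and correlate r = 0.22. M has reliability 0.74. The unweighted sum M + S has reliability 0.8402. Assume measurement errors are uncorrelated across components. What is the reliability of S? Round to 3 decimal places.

Var(M+S) = 2 + 2·0.22 = 2.440.
True-score variance = ρ_M + ρ_S + 2·0.22, so 0.8402 = (0.74 + ρ_S + 0.44) / 2.440.
ρ_S = 0.8402·2.440 − 0.74 − 0.44 = 0.870.

0.870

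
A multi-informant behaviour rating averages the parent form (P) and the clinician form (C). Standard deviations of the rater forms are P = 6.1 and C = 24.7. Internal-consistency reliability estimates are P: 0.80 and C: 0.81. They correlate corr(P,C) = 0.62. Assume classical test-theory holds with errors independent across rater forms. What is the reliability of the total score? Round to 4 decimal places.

Var(P+C) = 6.1² + 24.7² + 2·[6.1·24.7·0.62] = 647.3 + 186.831 = 834.131.
Under uncorrelated errors the observed covariances equal the true-score covariances, so only the own-variance terms attenuate.
True-score variance = [6.1²·0.80 + 24.7²·0.81] + 186.831 = 523.941 + 186.831 = 710.772.
Reliability = 710.772 / 834.131 = 0.8521.

0.8521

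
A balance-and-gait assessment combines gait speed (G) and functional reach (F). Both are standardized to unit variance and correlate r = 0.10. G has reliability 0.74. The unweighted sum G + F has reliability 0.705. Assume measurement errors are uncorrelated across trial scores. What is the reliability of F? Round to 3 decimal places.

Var(G+F) = 2 + 2·0.10 = 2.200.
True-score variance = ρ_G + ρ_F + 2·0.10, so 0.705 = (0.74 + ρ_F + 0.20) / 2.200.
ρ_F = 0.705·2.200 − 0.74 − 0.20 = 0.611.

0.611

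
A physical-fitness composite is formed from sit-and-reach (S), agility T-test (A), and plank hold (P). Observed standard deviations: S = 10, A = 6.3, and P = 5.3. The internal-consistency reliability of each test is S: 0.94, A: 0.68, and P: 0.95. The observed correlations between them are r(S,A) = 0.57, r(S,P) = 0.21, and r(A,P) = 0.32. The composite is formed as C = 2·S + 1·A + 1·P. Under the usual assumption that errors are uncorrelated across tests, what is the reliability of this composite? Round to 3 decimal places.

Var(C) = 2²·10² + 6.3² + 5.3² + 2·[2·10·6.3·0.57 + 2·10·5.3·0.21 + 6.3·5.3·0.32] = 467.78 + 209.53 = 677.31.
Because errors are independent across components, Cov(Tᵢ,Tⱼ) = Cov(Xᵢ,Xⱼ); the off-diagonal part of the true-score variance is the same as above.
True-score variance = [2²·10²·0.94 + 6.3²·0.68 + 5.3²·0.95] + 209.53 = 429.675 + 209.53 = 639.204.
Reliability = 639.204 / 677.31 = 0.944.

0.944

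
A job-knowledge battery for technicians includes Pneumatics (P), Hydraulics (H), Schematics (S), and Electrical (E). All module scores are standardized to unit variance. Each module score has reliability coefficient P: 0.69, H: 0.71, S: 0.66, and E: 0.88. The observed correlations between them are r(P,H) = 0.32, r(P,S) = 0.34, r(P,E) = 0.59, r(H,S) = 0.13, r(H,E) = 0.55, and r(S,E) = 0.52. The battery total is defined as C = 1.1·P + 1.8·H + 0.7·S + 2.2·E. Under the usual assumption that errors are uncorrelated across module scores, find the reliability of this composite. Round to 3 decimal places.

0.900

Var(C) = 1.1² + 1.8² + 0.7² + 2.2² + 2·[1.98·0.32 + 0.77·0.34 + 2.42·0.59 + 1.26·0.13 + 3.96·0.55 + 1.54·0.52] = 9.78 + 10.9316 = 20.7116.
Because errors are independent across components, Cov(Tᵢ,Tⱼ) = Cov(Xᵢ,Xⱼ); the off-diagonal part of the true-score variance is the same as above.
True-score variance = [1.1²·0.69 + 1.8²·0.71 + 0.7²·0.66 + 2.2²·0.88] + 10.9316 = 7.7179 + 10.9316 = 18.6495.
Reliability = 18.6495 / 20.7116 = 0.900.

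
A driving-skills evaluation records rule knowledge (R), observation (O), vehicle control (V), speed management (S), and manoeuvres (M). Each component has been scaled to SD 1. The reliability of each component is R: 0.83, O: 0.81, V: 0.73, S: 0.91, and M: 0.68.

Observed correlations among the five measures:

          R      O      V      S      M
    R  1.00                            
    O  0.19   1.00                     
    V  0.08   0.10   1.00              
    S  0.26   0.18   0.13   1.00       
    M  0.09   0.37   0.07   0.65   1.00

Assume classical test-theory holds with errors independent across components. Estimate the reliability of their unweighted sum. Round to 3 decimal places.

Var(R+O+V+S+M) = 5 + 2·[0.19 + 0.08 + 0.26 + 0.09 + 0.10 + 0.18 + 0.37 + 0.13 + 0.07 + 0.65] = 5 + 4.24 = 9.24.
With uncorrelated errors the cross-covariances are all true-score covariance, so they carry over unchanged; only the diagonal terms shrink to ρᵢσᵢ².
True-score variance = [0.83 + 0.81 + 0.73 + 0.91 + 0.68] + 4.24 = 3.96 + 4.24 = 8.2.
Reliability = 8.2 / 9.24 = 0.887.

0.887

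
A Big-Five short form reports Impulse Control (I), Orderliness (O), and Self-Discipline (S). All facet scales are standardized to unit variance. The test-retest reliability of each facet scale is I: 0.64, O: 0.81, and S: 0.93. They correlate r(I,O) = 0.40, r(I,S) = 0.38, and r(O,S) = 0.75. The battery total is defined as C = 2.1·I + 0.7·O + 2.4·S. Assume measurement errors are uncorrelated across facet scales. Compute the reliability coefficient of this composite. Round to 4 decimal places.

Var(C) = 2.1² + 0.7² + 2.4² + 2·[1.47·0.40 + 5.04·0.38 + 1.68·0.75] = 10.66 + 7.5264 = 18.1864.
Because errors are independent across components, Cov(Tᵢ,Tⱼ) = Cov(Xᵢ,Xⱼ); the off-diagonal part of the true-score variance is the same as above.
True-score variance = [2.1²·0.64 + 0.7²·0.81 + 2.4²·0.93] + 7.5264 = 8.5761 + 7.5264 = 16.1025.
Reliability = 16.1025 / 18.1864 = 0.8854.

0.8854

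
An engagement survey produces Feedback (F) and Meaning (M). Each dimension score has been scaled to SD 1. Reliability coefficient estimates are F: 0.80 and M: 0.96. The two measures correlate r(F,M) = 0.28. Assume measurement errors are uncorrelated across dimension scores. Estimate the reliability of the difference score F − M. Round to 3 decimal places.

Var(F−M) = 1 + 1 − 2·0.28 = 2 − 0.56 = 1.44.
Because errors are independent across components, Cov(Tᵢ,Tⱼ) = Cov(Xᵢ,Xⱼ); the off-diagonal part of the true-score variance is the same as above.
True-score variance = [0.80 + 0.96] − 0.56 = 1.76 − 0.56 = 1.2.
Reliability = 1.2 / 1.44 = 0.833.

0.833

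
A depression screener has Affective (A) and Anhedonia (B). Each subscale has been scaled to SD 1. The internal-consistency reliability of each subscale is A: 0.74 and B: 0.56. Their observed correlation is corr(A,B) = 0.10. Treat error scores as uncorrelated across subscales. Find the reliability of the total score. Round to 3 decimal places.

Var(A+B) = 2 + 2·[0.10] = 2 + 0.2 = 2.2.
Because errors are independent across components, Cov(Tᵢ,Tⱼ) = Cov(Xᵢ,Xⱼ); the off-diagonal part of the true-score variance is the same as above.
True-score variance = [0.74 + 0.56] + 0.2 = 1.3 + 0.2 = 1.5.
Reliability = 1.5 / 2.2 = 0.682.

0.682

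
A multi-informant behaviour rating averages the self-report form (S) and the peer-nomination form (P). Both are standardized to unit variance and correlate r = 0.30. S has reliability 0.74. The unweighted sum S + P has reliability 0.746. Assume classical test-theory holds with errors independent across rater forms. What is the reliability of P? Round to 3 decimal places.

Var(S+P) = 2 + 2·0.30 = 2.600.
True-score variance = ρ_S + ρ_P + 2·0.30, so 0.746 = (0.74 + ρ_P + 0.60) / 2.600.
ρ_P = 0.746·2.600 − 0.74 − 0.60 = 0.600.

0.600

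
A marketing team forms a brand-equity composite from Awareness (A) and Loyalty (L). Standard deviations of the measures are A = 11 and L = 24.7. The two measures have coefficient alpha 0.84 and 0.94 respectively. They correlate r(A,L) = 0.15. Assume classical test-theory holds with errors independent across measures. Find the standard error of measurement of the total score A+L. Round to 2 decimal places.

Var(total) = 731.09 + 81.51 = 812.6.
True-score variance = 675.125 + 81.51 = 756.635, so reliability = 0.9311.
Error variance = 812.6 − 756.635 = 55.9654; SEM = √55.9654 = 7.48.

7.48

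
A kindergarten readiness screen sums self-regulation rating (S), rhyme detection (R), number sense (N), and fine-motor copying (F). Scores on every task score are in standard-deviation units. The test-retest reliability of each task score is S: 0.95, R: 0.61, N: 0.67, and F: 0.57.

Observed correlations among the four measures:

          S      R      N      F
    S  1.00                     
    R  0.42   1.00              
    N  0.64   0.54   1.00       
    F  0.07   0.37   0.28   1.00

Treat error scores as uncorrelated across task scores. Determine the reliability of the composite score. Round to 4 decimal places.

Var(S+R+N+F) = 4 + 2·[0.42 + 0.64 + 0.07 + 0.54 + 0.37 + 0.28] = 4 + 4.64 = 8.64.
Under uncorrelated errors the observed covariances equal the true-score covariances, so only the own-variance terms attenuate.
True-score variance = [0.95 + 0.61 + 0.67 + 0.57] + 4.64 = 2.8 + 4.64 = 7.44.
Reliability = 7.44 / 8.64 = 0.8611.

0.8611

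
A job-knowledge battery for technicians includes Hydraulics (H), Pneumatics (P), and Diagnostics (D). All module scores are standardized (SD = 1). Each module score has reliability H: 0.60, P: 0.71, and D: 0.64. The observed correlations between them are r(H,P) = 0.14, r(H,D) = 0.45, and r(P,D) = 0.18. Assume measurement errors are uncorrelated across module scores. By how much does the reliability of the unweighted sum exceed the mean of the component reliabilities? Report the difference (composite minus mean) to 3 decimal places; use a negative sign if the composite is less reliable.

Var(sum) = 3 + 1.54 = 4.54; true-score variance = 1.95 + 1.54 = 3.49; composite reliability = 0.7687.
Mean component reliability = 0.6500.
Difference = 0.7687 − 0.6500 = 0.119.

0.119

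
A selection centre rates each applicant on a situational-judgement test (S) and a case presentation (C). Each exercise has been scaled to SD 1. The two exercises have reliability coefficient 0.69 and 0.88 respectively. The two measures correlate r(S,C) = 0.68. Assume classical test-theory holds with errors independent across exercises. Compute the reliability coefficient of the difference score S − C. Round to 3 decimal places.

Var(S−C) = 1 + 1 − 2·0.68 = 2 − 1.36 = 0.64.
With uncorrelated errors the cross-covariances are all true-score covariance, so they carry over unchanged; only the diagonal terms shrink to ρᵢσᵢ².
True-score variance = [0.69 + 0.88] − 1.36 = 1.57 − 1.36 = 0.21.
Reliability = 0.21 / 0.64 = 0.328.

0.328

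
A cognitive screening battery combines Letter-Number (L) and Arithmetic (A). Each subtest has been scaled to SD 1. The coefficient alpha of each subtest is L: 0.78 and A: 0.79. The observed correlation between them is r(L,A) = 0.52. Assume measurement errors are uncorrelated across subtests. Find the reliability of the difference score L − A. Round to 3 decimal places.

0.552

Var(L−A) = 1 + 1 − 2·0.52 = 2 − 1.04 = 0.96.
With uncorrelated errors the cross-covariances are all true-score covariance, so they carry over unchanged; only the diagonal terms shrink to ρᵢσᵢ².
True-score variance = [0.78 + 0.79] − 1.04 = 1.57 − 1.04 = 0.53.
Reliability = 0.53 / 0.96 = 0.552.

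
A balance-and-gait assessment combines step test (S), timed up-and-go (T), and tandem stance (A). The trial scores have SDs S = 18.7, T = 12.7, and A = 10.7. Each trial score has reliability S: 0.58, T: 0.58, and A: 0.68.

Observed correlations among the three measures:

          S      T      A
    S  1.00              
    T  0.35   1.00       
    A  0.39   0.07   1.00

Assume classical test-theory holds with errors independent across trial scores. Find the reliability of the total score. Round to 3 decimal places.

Var(S+T+A) = 18.7² + 12.7² + 10.7² + 2·[18.7·12.7·0.35 + 18.7·10.7·0.39 + 12.7·10.7·0.07] = 625.47 + 341.338 = 966.808.
Under uncorrelated errors the observed covariances equal the true-score covariances, so only the own-variance terms attenuate.
True-score variance = [18.7²·0.58 + 12.7²·0.58 + 10.7²·0.68] + 341.338 = 374.222 + 341.338 = 715.559.
Reliability = 715.559 / 966.808 = 0.740.

0.740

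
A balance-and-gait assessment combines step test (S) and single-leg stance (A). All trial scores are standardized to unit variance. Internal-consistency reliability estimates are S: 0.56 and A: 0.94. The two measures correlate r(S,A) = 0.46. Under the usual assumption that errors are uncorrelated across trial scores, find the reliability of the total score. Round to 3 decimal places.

0.829

Var(S+A) = 2 + 2·[0.46] = 2 + 0.92 = 2.92.
Because errors are independent across components, Cov(Tᵢ,Tⱼ) = Cov(Xᵢ,Xⱼ); the off-diagonal part of the true-score variance is the same as above.
True-score variance = [0.56 + 0.94] + 0.92 = 1.5 + 0.92 = 2.42.
Reliability = 2.42 / 2.92 = 0.829.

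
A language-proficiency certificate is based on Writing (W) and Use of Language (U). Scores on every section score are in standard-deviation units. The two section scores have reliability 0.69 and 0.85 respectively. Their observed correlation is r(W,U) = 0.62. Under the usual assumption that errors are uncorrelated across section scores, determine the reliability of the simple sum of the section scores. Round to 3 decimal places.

Var(W+U) = 2 + 2·[0.62] = 2 + 1.24 = 3.24.
Because errors are independent across components, Cov(Tᵢ,Tⱼ) = Cov(Xᵢ,Xⱼ); the off-diagonal part of the true-score variance is the same as above.
True-score variance = [0.69 + 0.85] + 1.24 = 1.54 + 1.24 = 2.78.
Reliability = 2.78 / 3.24 = 0.858.

0.858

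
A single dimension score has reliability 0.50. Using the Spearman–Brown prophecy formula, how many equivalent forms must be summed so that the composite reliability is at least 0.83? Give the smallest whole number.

5

k ≥ ρ*(1−ρ₁)/(ρ₁(1−ρ*)) = 0.83·0.50 / (0.50·0.17) = 4.882.
Smallest integer k = 5.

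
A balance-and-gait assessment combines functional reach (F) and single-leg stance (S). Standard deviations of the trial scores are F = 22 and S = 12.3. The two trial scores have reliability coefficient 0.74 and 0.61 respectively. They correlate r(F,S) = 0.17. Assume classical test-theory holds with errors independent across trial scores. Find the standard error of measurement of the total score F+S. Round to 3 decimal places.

Var(total) = 635.29 + 92.004 = 727.294.
True-score variance = 450.447 + 92.004 = 542.451, so reliability = 0.7458.
Error variance = 727.294 − 542.451 = 184.843; SEM = √184.843 = 13.596.

13.596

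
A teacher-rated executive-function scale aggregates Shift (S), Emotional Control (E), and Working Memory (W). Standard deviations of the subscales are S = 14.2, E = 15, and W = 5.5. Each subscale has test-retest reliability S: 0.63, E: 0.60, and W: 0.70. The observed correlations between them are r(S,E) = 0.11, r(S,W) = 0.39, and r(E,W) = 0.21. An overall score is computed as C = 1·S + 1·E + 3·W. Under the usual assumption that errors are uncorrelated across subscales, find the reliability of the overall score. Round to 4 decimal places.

Var(C) = 14.2² + 15² + 3²·5.5² + 2·[14.2·15·0.11 + 3·14.2·5.5·0.39 + 3·15·5.5·0.21] = 698.89 + 333.564 = 1032.45.
With uncorrelated errors the cross-covariances are all true-score covariance, so they carry over unchanged; only the diagonal terms shrink to ρᵢσᵢ².
True-score variance = [14.2²·0.63 + 15²·0.60 + 3²·5.5²·0.70] + 333.564 = 452.608 + 333.564 = 786.172.
Reliability = 786.172 / 1032.45 = 0.7615.

0.7615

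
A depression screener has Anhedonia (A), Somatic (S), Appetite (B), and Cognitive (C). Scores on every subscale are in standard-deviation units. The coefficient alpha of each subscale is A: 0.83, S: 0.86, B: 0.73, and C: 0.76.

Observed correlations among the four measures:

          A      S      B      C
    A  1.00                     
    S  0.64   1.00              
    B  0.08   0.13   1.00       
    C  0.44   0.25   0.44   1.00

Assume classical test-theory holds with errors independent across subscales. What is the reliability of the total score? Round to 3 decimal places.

Var(A+S+B+C) = 4 + 2·[0.64 + 0.08 + 0.44 + 0.13 + 0.25 + 0.44] = 4 + 3.96 = 7.96.
Under uncorrelated errors the observed covariances equal the true-score covariances, so only the own-variance terms attenuate.
True-score variance = [0.83 + 0.86 + 0.73 + 0.76] + 3.96 = 3.18 + 3.96 = 7.14.
Reliability = 7.14 / 7.96 = 0.897.

0.897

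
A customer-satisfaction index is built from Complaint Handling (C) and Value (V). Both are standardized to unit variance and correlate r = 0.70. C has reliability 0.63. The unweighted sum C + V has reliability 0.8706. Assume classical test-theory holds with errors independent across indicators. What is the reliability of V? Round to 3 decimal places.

0.930

Var(C+V) = 2 + 2·0.70 = 3.400.
True-score variance = ρ_C + ρ_V + 2·0.70, so 0.8706 = (0.63 + ρ_V + 1.40) / 3.400.
ρ_V = 0.8706·3.400 − 0.63 − 1.40 = 0.930.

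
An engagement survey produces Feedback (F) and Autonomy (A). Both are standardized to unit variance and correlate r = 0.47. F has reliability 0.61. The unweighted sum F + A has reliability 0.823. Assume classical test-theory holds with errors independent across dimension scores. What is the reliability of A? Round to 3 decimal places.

0.870

Var(F+A) = 2 + 2·0.47 = 2.940.
True-score variance = ρ_F + ρ_A + 2·0.47, so 0.823 = (0.61 + ρ_A + 0.94) / 2.940.
ρ_A = 0.823·2.940 − 0.61 − 0.94 = 0.870.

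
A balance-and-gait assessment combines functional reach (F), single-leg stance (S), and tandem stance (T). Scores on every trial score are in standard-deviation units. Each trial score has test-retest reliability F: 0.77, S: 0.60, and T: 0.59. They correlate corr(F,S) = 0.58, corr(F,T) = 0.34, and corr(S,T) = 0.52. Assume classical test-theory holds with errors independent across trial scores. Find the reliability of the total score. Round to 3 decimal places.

0.823

Var(F+S+T) = 3 + 2·[0.58 + 0.34 + 0.52] = 3 + 2.88 = 5.88.
With uncorrelated errors the cross-covariances are all true-score covariance, so they carry over unchanged; only the diagonal terms shrink to ρᵢσᵢ².
True-score variance = [0.77 + 0.60 + 0.59] + 2.88 = 1.96 + 2.88 = 4.84.
Reliability = 4.84 / 5.88 = 0.823.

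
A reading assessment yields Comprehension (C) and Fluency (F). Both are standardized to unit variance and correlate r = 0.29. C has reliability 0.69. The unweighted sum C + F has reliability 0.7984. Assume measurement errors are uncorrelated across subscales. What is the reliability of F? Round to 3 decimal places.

Var(C+F) = 2 + 2·0.29 = 2.580.
True-score variance = ρ_C + ρ_F + 2·0.29, so 0.7984 = (0.69 + ρ_F + 0.58) / 2.580.
ρ_F = 0.7984·2.580 − 0.69 − 0.58 = 0.790.

0.790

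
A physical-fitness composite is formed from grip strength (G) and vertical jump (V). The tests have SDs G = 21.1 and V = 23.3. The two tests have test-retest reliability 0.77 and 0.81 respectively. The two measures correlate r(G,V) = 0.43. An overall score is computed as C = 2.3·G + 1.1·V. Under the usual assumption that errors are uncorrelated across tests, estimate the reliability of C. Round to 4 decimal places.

Var(C) = 2.3²·21.1² + 1.1²·23.3² + 2·[2.53·21.1·23.3·0.43] = 3012.06 + 1069.69 = 4081.75.
Because errors are independent across components, Cov(Tᵢ,Tⱼ) = Cov(Xᵢ,Xⱼ); the off-diagonal part of the true-score variance is the same as above.
True-score variance = [2.3²·21.1²·0.77 + 1.1²·23.3²·0.81] + 1069.69 = 2345.56 + 1069.69 = 3415.25.
Reliability = 3415.25 / 4081.75 = 0.8367.

0.8367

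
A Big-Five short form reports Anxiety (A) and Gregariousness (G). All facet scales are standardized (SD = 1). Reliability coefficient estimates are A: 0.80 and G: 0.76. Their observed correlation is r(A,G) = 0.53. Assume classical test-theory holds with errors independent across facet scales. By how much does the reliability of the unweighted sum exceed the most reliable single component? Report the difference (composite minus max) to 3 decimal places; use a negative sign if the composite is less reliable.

Var(sum) = 2 + 1.06 = 3.06; true-score variance = 1.56 + 1.06 = 2.62; composite reliability = 0.8562.
Max component reliability = 0.8000.
Difference = 0.8562 − 0.8000 = 0.056.

0.056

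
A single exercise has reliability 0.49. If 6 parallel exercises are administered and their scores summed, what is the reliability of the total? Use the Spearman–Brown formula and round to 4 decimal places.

0.8522

ρ_k = kρ / (1 + (k−1)ρ) = 6·0.49 / (1 + 5·0.49) = 2.940 / 3.450 = 0.8522.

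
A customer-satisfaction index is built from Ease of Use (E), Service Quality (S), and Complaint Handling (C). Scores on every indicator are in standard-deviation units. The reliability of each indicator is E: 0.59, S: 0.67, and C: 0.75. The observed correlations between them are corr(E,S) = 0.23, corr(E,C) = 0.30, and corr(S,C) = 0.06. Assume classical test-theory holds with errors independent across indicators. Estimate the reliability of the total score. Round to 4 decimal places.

0.7632

Var(E+S+C) = 3 + 2·[0.23 + 0.30 + 0.06] = 3 + 1.18 = 4.18.
Under uncorrelated errors the observed covariances equal the true-score covariances, so only the own-variance terms attenuate.
True-score variance = [0.59 + 0.67 + 0.75] + 1.18 = 2.01 + 1.18 = 3.19.
Reliability = 3.19 / 4.18 = 0.7632.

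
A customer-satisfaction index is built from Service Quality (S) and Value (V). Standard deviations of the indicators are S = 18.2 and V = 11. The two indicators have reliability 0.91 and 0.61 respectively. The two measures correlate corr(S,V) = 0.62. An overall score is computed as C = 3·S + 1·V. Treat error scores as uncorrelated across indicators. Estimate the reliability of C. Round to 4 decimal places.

Var(C) = 3²·18.2² + 11² + 2·[3·18.2·11·0.62] = 3102.16 + 744.744 = 3846.9.
Under uncorrelated errors the observed covariances equal the true-score covariances, so only the own-variance terms attenuate.
True-score variance = [3²·18.2²·0.91 + 11²·0.61] + 744.744 = 2786.67 + 744.744 = 3531.41.
Reliability = 3531.41 / 3846.9 = 0.9180.

0.9180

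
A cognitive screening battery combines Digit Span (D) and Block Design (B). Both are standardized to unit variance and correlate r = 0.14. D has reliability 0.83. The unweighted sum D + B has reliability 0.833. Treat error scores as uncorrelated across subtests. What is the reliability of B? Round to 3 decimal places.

0.789

Var(D+B) = 2 + 2·0.14 = 2.280.
True-score variance = ρ_D + ρ_B + 2·0.14, so 0.833 = (0.83 + ρ_B + 0.28) / 2.280.
ρ_B = 0.833·2.280 − 0.83 − 0.28 = 0.789.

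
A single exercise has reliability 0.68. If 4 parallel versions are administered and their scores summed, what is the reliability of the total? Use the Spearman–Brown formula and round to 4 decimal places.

0.8947

ρ_k = kρ / (1 + (k−1)ρ) = 4·0.68 / (1 + 3·0.68) = 2.720 / 3.040 = 0.8947.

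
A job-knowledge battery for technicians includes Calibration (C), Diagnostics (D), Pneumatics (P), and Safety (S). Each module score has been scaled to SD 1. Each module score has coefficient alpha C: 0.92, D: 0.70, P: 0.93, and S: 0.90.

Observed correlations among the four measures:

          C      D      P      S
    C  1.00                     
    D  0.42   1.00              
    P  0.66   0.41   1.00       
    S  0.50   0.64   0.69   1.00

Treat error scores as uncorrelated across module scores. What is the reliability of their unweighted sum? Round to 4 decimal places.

Var(C+D+P+S) = 4 + 2·[0.42 + 0.66 + 0.50 + 0.41 + 0.64 + 0.69] = 4 + 6.64 = 10.64.
With uncorrelated errors the cross-covariances are all true-score covariance, so they carry over unchanged; only the diagonal terms shrink to ρᵢσᵢ².
True-score variance = [0.92 + 0.70 + 0.93 + 0.90] + 6.64 = 3.45 + 6.64 = 10.09.
Reliability = 10.09 / 10.64 = 0.9483.

0.9483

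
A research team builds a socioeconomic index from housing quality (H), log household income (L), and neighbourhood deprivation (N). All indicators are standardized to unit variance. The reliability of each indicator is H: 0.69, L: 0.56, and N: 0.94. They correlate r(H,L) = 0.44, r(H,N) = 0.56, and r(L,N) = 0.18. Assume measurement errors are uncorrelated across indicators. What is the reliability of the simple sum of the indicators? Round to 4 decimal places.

0.8489

Var(H+L+N) = 3 + 2·[0.44 + 0.56 + 0.18] = 3 + 2.36 = 5.36.
Because errors are independent across components, Cov(Tᵢ,Tⱼ) = Cov(Xᵢ,Xⱼ); the off-diagonal part of the true-score variance is the same as above.
True-score variance = [0.69 + 0.56 + 0.94] + 2.36 = 2.19 + 2.36 = 4.55.
Reliability = 4.55 / 5.36 = 0.8489.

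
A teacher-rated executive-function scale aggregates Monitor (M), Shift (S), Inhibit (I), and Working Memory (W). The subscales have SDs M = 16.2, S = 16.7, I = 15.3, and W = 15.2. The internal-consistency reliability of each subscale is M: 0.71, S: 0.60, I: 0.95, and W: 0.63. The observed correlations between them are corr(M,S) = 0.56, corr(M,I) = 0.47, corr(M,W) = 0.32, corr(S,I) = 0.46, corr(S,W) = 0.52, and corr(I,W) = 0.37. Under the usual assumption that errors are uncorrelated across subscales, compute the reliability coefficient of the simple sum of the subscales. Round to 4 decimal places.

Var(M+S+I+W) = 16.2² + 16.7² + 15.3² + 15.2² + 2·[16.2·16.7·0.56 + 16.2·15.3·0.47 + 16.2·15.2·0.32 + 16.7·15.3·0.46 + 16.7·15.2·0.52 + 15.3·15.2·0.37] = 1006.46 + 1364.74 = 2371.2.
With uncorrelated errors the cross-covariances are all true-score covariance, so they carry over unchanged; only the diagonal terms shrink to ρᵢσᵢ².
True-score variance = [16.2²·0.71 + 16.7²·0.60 + 15.3²·0.95 + 15.2²·0.63] + 1364.74 = 721.607 + 1364.74 = 2086.35.
Reliability = 2086.35 / 2371.2 = 0.8799.

0.8799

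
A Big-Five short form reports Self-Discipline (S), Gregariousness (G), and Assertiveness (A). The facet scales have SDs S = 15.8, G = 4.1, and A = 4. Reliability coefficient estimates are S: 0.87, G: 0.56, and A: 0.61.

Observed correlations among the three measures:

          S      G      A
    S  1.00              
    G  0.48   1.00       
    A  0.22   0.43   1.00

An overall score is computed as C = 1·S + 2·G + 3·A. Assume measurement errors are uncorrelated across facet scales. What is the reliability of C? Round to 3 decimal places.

0.843

Var(C) = 15.8² + 2²·4.1² + 3²·4² + 2·[2·15.8·4.1·0.48 + 3·15.8·4·0.22 + 6·4.1·4·0.43] = 460.88 + 292.426 = 753.306.
Under uncorrelated errors the observed covariances equal the true-score covariances, so only the own-variance terms attenuate.
True-score variance = [15.8²·0.87 + 2²·4.1²·0.56 + 3²·4²·0.61] + 292.426 = 342.681 + 292.426 = 635.107.
Reliability = 635.107 / 753.306 = 0.843.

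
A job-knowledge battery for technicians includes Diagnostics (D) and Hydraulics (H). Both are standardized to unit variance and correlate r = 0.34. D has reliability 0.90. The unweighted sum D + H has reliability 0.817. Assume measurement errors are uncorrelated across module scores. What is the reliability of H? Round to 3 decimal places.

Var(D+H) = 2 + 2·0.34 = 2.680.
True-score variance = ρ_D + ρ_H + 2·0.34, so 0.817 = (0.90 + ρ_H + 0.68) / 2.680.
ρ_H = 0.817·2.680 − 0.90 − 0.68 = 0.610.

0.610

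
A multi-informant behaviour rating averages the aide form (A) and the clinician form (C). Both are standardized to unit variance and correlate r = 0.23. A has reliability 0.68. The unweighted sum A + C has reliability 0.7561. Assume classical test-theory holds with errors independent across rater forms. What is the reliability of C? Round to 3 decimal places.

0.720

Var(A+C) = 2 + 2·0.23 = 2.460.
True-score variance = ρ_A + ρ_C + 2·0.23, so 0.7561 = (0.68 + ρ_C + 0.46) / 2.460.
ρ_C = 0.7561·2.460 − 0.68 − 0.46 = 0.720.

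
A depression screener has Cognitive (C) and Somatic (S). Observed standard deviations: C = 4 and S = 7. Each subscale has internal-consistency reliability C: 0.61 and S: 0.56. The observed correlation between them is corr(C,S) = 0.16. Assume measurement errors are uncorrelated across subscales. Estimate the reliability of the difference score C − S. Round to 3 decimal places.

0.504

Var(C−S) = 4² + 7² − 2·4·7·0.16 = 65 − 8.96 = 56.04.
With uncorrelated errors the cross-covariances are all true-score covariance, so they carry over unchanged; only the diagonal terms shrink to ρᵢσᵢ².
True-score variance = [4²·0.61 + 7²·0.56] − 8.96 = 37.2 − 8.96 = 28.24.
Reliability = 28.24 / 56.04 = 0.504.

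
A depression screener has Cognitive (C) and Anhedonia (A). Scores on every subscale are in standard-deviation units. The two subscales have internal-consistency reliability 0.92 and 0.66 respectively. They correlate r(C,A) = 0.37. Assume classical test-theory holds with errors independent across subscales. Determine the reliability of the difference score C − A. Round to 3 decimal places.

0.667

Var(C−A) = 1 + 1 − 2·0.37 = 2 − 0.74 = 1.26.
Under uncorrelated errors the observed covariances equal the true-score covariances, so only the own-variance terms attenuate.
True-score variance = [0.92 + 0.66] − 0.74 = 1.58 − 0.74 = 0.84.
Reliability = 0.84 / 1.26 = 0.667.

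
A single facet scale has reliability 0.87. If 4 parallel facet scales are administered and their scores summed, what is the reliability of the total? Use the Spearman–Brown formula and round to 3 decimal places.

ρ_k = kρ / (1 + (k−1)ρ) = 4·0.87 / (1 + 3·0.87) = 3.480 / 3.610 = 0.964.

0.964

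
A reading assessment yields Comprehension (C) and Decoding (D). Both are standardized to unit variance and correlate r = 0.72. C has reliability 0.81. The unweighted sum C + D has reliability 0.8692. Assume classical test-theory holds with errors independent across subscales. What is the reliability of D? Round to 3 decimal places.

Var(C+D) = 2 + 2·0.72 = 3.440.
True-score variance = ρ_C + ρ_D + 2·0.72, so 0.8692 = (0.81 + ρ_D + 1.44) / 3.440.
ρ_D = 0.8692·3.440 − 0.81 − 1.44 = 0.740.

0.740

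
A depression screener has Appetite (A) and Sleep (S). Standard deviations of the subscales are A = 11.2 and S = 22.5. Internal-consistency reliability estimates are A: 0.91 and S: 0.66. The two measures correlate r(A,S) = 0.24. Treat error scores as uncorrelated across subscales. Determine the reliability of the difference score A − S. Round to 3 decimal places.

0.641

Var(A−S) = 11.2² + 22.5² − 2·11.2·22.5·0.24 = 631.69 − 120.96 = 510.73.
Under uncorrelated errors the observed covariances equal the true-score covariances, so only the own-variance terms attenuate.
True-score variance = [11.2²·0.91 + 22.5²·0.66] − 120.96 = 448.275 − 120.96 = 327.315.
Reliability = 327.315 / 510.73 = 0.641.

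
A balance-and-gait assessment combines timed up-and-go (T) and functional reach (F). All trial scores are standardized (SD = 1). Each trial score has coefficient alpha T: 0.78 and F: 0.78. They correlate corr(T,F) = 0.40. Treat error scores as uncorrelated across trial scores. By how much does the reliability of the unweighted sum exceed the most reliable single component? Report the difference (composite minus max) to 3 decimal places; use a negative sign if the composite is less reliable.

Var(sum) = 2 + 0.8 = 2.8; true-score variance = 1.56 + 0.8 = 2.36; composite reliability = 0.8429.
Max component reliability = 0.7800.
Difference = 0.8429 − 0.7800 = 0.063.

0.063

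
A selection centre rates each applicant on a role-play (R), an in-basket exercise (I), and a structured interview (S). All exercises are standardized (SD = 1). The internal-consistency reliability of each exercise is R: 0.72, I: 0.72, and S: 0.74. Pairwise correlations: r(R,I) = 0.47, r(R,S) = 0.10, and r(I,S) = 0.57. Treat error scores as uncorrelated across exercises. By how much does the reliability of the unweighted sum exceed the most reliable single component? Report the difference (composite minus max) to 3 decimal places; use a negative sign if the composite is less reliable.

0.105

Var(sum) = 3 + 2.28 = 5.28; true-score variance = 2.18 + 2.28 = 4.46; composite reliability = 0.8447.
Max component reliability = 0.7400.
Difference = 0.8447 − 0.7400 = 0.105.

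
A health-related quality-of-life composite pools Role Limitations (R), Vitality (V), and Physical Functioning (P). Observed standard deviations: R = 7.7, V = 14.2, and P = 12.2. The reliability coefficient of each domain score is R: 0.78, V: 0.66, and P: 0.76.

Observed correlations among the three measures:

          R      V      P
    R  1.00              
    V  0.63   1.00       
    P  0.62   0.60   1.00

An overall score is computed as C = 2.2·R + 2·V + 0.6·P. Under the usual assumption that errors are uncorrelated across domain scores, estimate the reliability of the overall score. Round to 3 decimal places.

Var(C) = 2.2²·7.7² + 2²·14.2² + 0.6²·12.2² + 2·[4.4·7.7·14.2·0.63 + 1.32·7.7·12.2·0.62 + 1.2·14.2·12.2·0.60] = 1147.11 + 1009.41 = 2156.51.
With uncorrelated errors the cross-covariances are all true-score covariance, so they carry over unchanged; only the diagonal terms shrink to ρᵢσᵢ².
True-score variance = [2.2²·7.7²·0.78 + 2²·14.2²·0.66 + 0.6²·12.2²·0.76] + 1009.41 = 796.884 + 1009.41 = 1806.29.
Reliability = 1806.29 / 2156.51 = 0.838.

0.838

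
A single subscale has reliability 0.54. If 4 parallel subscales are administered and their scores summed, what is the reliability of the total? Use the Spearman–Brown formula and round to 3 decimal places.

ρ_k = kρ / (1 + (k−1)ρ) = 4·0.54 / (1 + 3·0.54) = 2.160 / 2.620 = 0.824.

0.824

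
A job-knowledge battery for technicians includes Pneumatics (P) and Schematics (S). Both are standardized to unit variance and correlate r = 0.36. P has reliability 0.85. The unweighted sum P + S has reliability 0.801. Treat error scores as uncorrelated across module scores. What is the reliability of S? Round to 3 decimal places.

0.609

Var(P+S) = 2 + 2·0.36 = 2.720.
True-score variance = ρ_P + ρ_S + 2·0.36, so 0.801 = (0.85 + ρ_S + 0.72) / 2.720.
ρ_S = 0.801·2.720 − 0.85 − 0.72 = 0.609.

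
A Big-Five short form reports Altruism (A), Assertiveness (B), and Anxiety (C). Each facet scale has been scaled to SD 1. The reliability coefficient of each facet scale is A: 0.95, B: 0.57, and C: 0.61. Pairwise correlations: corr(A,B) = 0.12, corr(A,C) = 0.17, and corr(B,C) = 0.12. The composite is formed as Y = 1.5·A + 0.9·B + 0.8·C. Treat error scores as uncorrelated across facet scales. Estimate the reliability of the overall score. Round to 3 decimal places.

Var(Y) = 1.5² + 0.9² + 0.8² + 2·[1.35·0.12 + 1.2·0.17 + 0.72·0.12] = 3.7 + 0.9048 = 4.6048.
Because errors are independent across components, Cov(Tᵢ,Tⱼ) = Cov(Xᵢ,Xⱼ); the off-diagonal part of the true-score variance is the same as above.
True-score variance = [1.5²·0.95 + 0.9²·0.57 + 0.8²·0.61] + 0.9048 = 2.9896 + 0.9048 = 3.8944.
Reliability = 3.8944 / 4.6048 = 0.846.

0.846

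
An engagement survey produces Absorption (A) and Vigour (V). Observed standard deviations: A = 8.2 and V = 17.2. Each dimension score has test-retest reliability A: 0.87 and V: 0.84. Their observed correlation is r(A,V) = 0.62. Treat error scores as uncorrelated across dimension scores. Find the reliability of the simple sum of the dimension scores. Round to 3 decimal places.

Var(A+V) = 8.2² + 17.2² + 2·[8.2·17.2·0.62] = 363.08 + 174.89 = 537.97.
With uncorrelated errors the cross-covariances are all true-score covariance, so they carry over unchanged; only the diagonal terms shrink to ρᵢσᵢ².
True-score variance = [8.2²·0.87 + 17.2²·0.84] + 174.89 = 307.004 + 174.89 = 481.894.
Reliability = 481.894 / 537.97 = 0.896.

0.896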